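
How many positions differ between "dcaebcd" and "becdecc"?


Comparing "dcaebcd" and "becdecc" position by position:
  Position 0: 'd' vs 'b' => DIFFER
  Position 1: 'c' vs 'e' => DIFFER
  Position 2: 'a' vs 'c' => DIFFER
  Position 3: 'e' vs 'd' => DIFFER
  Position 4: 'b' vs 'e' => DIFFER
  Position 5: 'c' vs 'c' => same
  Position 6: 'd' vs 'c' => DIFFER
Positions that differ: 6

6


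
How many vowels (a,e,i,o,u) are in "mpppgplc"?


Input: mpppgplc
Checking each character:
  'm' at position 0: consonant
  'p' at position 1: consonant
  'p' at position 2: consonant
  'p' at position 3: consonant
  'g' at position 4: consonant
  'p' at position 5: consonant
  'l' at position 6: consonant
  'c' at position 7: consonant
Total vowels: 0

0


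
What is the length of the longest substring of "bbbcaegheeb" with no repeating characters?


Input: "bbbcaegheeb"
Sliding window (track last position of each char):
  Position 0 ('b'): window [0,0] length 1 -- new best
  Position 1 ('b'): repeat (last at 0), move window start to 1
  Position 1 ('b'): window [1,1] length 1
  Position 2 ('b'): repeat (last at 1), move window start to 2
  Position 2 ('b'): window [2,2] length 1
  Position 3 ('c'): window [2,3] length 2 -- new best
  Position 4 ('a'): window [2,4] length 3 -- new best
  Position 5 ('e'): window [2,5] length 4 -- new best
  Position 6 ('g'): window [2,6] length 5 -- new best
  Position 7 ('h'): window [2,7] length 6 -- new best
  Position 8 ('e'): repeat (last at 5), move window start to 6
  Position 8 ('e'): window [6,8] length 3
  Position 9 ('e'): repeat (last at 8), move window start to 9
  Position 9 ('e'): window [9,9] length 1
  Position 10 ('b'): window [9,10] length 2
Longest substring with no repeats: "bcaegh" with length 6

6


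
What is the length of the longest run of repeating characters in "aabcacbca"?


Input: "aabcacbca"
Scanning for longest run:
  Position 1 ('a'): continues run of 'a', length=2
  Position 2 ('b'): new char, reset run to 1
  Position 3 ('c'): new char, reset run to 1
  Position 4 ('a'): new char, reset run to 1
  Position 5 ('c'): new char, reset run to 1
  Position 6 ('b'): new char, reset run to 1
  Position 7 ('c'): new char, reset run to 1
  Position 8 ('a'): new char, reset run to 1
Longest run: 'a' with length 2

2


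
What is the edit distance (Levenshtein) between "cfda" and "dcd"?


Computing edit distance: "cfda" -> "dcd"
DP table:
           d    c    d
      0    1    2    3
  c   1    1    1    2
  f   2    2    2    2
  d   3    2    3    2
  a   4    3    3    3
Edit distance = dp[4][3] = 3

3


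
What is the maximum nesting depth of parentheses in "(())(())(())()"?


Input: "(())(())(())()"
Tracking depth:
  Position 0 '(': depth becomes 1
  Position 1 '(': depth becomes 2
  Position 2 ')': depth becomes 1
  Position 3 ')': depth becomes 0
  Position 4 '(': depth becomes 1
  Position 5 '(': depth becomes 2
  Position 6 ')': depth becomes 1
  Position 7 ')': depth becomes 0
  Position 8 '(': depth becomes 1
  Position 9 '(': depth becomes 2
  Position 10 ')': depth becomes 1
  Position 11 ')': depth becomes 0
  Position 12 '(': depth becomes 1
  Position 13 ')': depth becomes 0
Maximum depth reached: 2

2


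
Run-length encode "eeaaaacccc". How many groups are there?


Input: eeaaaacccc
Scanning for consecutive runs:
  Group 1: 'e' x 2 (positions 0-1)
  Group 2: 'a' x 4 (positions 2-5)
  Group 3: 'c' x 4 (positions 6-9)
Total groups: 3

3


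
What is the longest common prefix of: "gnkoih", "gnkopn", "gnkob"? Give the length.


Words: gnkoih, gnkopn, gnkob
  Position 0: all 'g' => match
  Position 1: all 'n' => match
  Position 2: all 'k' => match
  Position 3: all 'o' => match
  Position 4: ('i', 'p', 'b') => mismatch, stop
LCP = "gnko" (length 4)

4


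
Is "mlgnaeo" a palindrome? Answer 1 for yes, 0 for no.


Input: mlgnaeo
Reversed: oeanglm
  Compare pos 0 ('m') with pos 6 ('o'): MISMATCH
  Compare pos 1 ('l') with pos 5 ('e'): MISMATCH
  Compare pos 2 ('g') with pos 4 ('a'): MISMATCH
Result: not a palindrome

0


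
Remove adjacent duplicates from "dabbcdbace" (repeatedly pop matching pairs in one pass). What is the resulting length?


Input: dabbcdbace
Stack-based adjacent duplicate removal:
  Read 'd': push. Stack: d
  Read 'a': push. Stack: da
  Read 'b': push. Stack: dab
  Read 'b': matches stack top 'b' => pop. Stack: da
  Read 'c': push. Stack: dac
  Read 'd': push. Stack: dacd
  Read 'b': push. Stack: dacdb
  Read 'a': push. Stack: dacdba
  Read 'c': push. Stack: dacdbac
  Read 'e': push. Stack: dacdbace
Final stack: "dacdbace" (length 8)

8


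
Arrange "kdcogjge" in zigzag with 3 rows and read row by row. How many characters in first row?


Zigzag "kdcogjge" into 3 rows:
Placing characters:
  'k' => row 0
  'd' => row 1
  'c' => row 2
  'o' => row 1
  'g' => row 0
  'j' => row 1
  'g' => row 2
  'e' => row 1
Rows:
  Row 0: "kg"
  Row 1: "doje"
  Row 2: "cg"
First row length: 2

2


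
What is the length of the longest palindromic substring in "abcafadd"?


Input: "abcafadd"
Checking substrings for palindromes:
  [3:6] "afa" (len 3) => palindrome
  [6:8] "dd" (len 2) => palindrome
Longest palindromic substring: "afa" with length 3

3


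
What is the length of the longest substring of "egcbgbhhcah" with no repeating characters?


Input: "egcbgbhhcah"
Sliding window (track last position of each char):
  Position 0 ('e'): window [0,0] length 1 -- new best
  Position 1 ('g'): window [0,1] length 2 -- new best
  Position 2 ('c'): window [0,2] length 3 -- new best
  Position 3 ('b'): window [0,3] length 4 -- new best
  Position 4 ('g'): repeat (last at 1), move window start to 2
  Position 4 ('g'): window [2,4] length 3
  Position 5 ('b'): repeat (last at 3), move window start to 4
  Position 5 ('b'): window [4,5] length 2
  Position 6 ('h'): window [4,6] length 3
  Position 7 ('h'): repeat (last at 6), move window start to 7
  Position 7 ('h'): window [7,7] length 1
  Position 8 ('c'): window [7,8] length 2
  Position 9 ('a'): window [7,9] length 3
  Position 10 ('h'): repeat (last at 7), move window start to 8
  Position 10 ('h'): window [8,10] length 3
Longest substring with no repeats: "egcb" with length 4

4


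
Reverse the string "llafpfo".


Input: llafpfo
Reading characters right to left:
  Position 6: 'o'
  Position 5: 'f'
  Position 4: 'p'
  Position 3: 'f'
  Position 2: 'a'
  Position 1: 'l'
  Position 0: 'l'
Reversed: ofpfall

ofpfall


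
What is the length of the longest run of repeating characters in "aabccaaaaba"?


Input: "aabccaaaaba"
Scanning for longest run:
  Position 1 ('a'): continues run of 'a', length=2
  Position 2 ('b'): new char, reset run to 1
  Position 3 ('c'): new char, reset run to 1
  Position 4 ('c'): continues run of 'c', length=2
  Position 5 ('a'): new char, reset run to 1
  Position 6 ('a'): continues run of 'a', length=2
  Position 7 ('a'): continues run of 'a', length=3
  Position 8 ('a'): continues run of 'a', length=4
  Position 9 ('b'): new char, reset run to 1
  Position 10 ('a'): new char, reset run to 1
Longest run: 'a' with length 4

4


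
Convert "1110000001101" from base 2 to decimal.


Input: "1110000001101" in base 2
Positional expansion:
  Digit '1' (value 1) x 2^12 = 4096
  Digit '1' (value 1) x 2^11 = 2048
  Digit '1' (value 1) x 2^10 = 1024
  Digit '0' (value 0) x 2^9 = 0
  Digit '0' (value 0) x 2^8 = 0
  Digit '0' (value 0) x 2^7 = 0
  Digit '0' (value 0) x 2^6 = 0
  Digit '0' (value 0) x 2^5 = 0
  Digit '0' (value 0) x 2^4 = 0
  Digit '1' (value 1) x 2^3 = 8
  Digit '1' (value 1) x 2^2 = 4
  Digit '0' (value 0) x 2^1 = 0
  Digit '1' (value 1) x 2^0 = 1
Sum = 7181

7181


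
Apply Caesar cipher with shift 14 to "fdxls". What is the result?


Caesar cipher: shift "fdxls" by 14
  'f' (pos 5) + 14 = pos 19 = 't'
  'd' (pos 3) + 14 = pos 17 = 'r'
  'x' (pos 23) + 14 = pos 11 = 'l'
  'l' (pos 11) + 14 = pos 25 = 'z'
  's' (pos 18) + 14 = pos 6 = 'g'
Result: trlzg

trlzg


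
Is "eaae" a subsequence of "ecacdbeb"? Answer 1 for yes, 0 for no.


Check if "eaae" is a subsequence of "ecacdbeb"
Greedy scan:
  Position 0 ('e'): matches sub[0] = 'e'
  Position 1 ('c'): no match needed
  Position 2 ('a'): matches sub[1] = 'a'
  Position 3 ('c'): no match needed
  Position 4 ('d'): no match needed
  Position 5 ('b'): no match needed
  Position 6 ('e'): no match needed
  Position 7 ('b'): no match needed
Only matched 2/4 characters => not a subsequence

0


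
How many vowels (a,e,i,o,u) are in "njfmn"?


Input: njfmn
Checking each character:
  'n' at position 0: consonant
  'j' at position 1: consonant
  'f' at position 2: consonant
  'm' at position 3: consonant
  'n' at position 4: consonant
Total vowels: 0

0


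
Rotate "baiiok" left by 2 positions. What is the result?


Input: "baiiok", rotate left by 2
First 2 characters: "ba"
Remaining characters: "iiok"
Concatenate remaining + first: "iiok" + "ba" = "iiokba"

iiokba


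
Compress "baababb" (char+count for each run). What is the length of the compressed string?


Input: baababb
Runs:
  'b' x 1 => "b1"
  'a' x 2 => "a2"
  'b' x 1 => "b1"
  'a' x 1 => "a1"
  'b' x 2 => "b2"
Compressed: "b1a2b1a1b2"
Compressed length: 10

10


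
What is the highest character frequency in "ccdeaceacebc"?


Input: ccdeaceacebc
Character counts:
  'a': 2
  'b': 1
  'c': 5
  'd': 1
  'e': 3
Maximum frequency: 5

5


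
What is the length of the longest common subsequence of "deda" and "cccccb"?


LCS of "deda" and "cccccb"
DP table:
           c    c    c    c    c    b
      0    0    0    0    0    0    0
  d   0    0    0    0    0    0    0
  e   0    0    0    0    0    0    0
  d   0    0    0    0    0    0    0
  a   0    0    0    0    0    0    0
LCS length = dp[4][6] = 0

0


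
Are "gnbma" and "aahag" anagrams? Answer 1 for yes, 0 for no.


Strings: "gnbma", "aahag"
Sorted first:  abgmn
Sorted second: aaagh
Differ at position 1: 'b' vs 'a' => not anagrams

0


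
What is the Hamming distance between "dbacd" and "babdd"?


Comparing "dbacd" and "babdd" position by position:
  Position 0: 'd' vs 'b' => differ
  Position 1: 'b' vs 'a' => differ
  Position 2: 'a' vs 'b' => differ
  Position 3: 'c' vs 'd' => differ
  Position 4: 'd' vs 'd' => same
Total differences (Hamming distance): 4

4


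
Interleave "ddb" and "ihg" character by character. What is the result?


Interleaving "ddb" and "ihg":
  Position 0: 'd' from first, 'i' from second => "di"
  Position 1: 'd' from first, 'h' from second => "dh"
  Position 2: 'b' from first, 'g' from second => "bg"
Result: didhbg

didhbg


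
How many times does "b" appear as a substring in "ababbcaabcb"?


Searching for "b" in "ababbcaabcb"
Scanning each position:
  Position 0: "a" => no
  Position 1: "b" => MATCH
  Position 2: "a" => no
  Position 3: "b" => MATCH
  Position 4: "b" => MATCH
  Position 5: "c" => no
  Position 6: "a" => no
  Position 7: "a" => no
  Position 8: "b" => MATCH
  Position 9: "c" => no
  Position 10: "b" => MATCH
Total occurrences: 5

5


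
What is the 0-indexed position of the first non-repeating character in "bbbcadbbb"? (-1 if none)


Input: bbbcadbbb
Character frequencies:
  'a': 1
  'b': 6
  'c': 1
  'd': 1
Scanning left to right for freq == 1:
  Position 0 ('b'): freq=6, skip
  Position 1 ('b'): freq=6, skip
  Position 2 ('b'): freq=6, skip
  Position 3 ('c'): unique! => answer = 3

3


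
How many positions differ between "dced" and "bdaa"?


Comparing "dced" and "bdaa" position by position:
  Position 0: 'd' vs 'b' => DIFFER
  Position 1: 'c' vs 'd' => DIFFER
  Position 2: 'e' vs 'a' => DIFFER
  Position 3: 'd' vs 'a' => DIFFER
Positions that differ: 4

4


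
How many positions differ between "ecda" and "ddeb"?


Comparing "ecda" and "ddeb" position by position:
  Position 0: 'e' vs 'd' => DIFFER
  Position 1: 'c' vs 'd' => DIFFER
  Position 2: 'd' vs 'e' => DIFFER
  Position 3: 'a' vs 'b' => DIFFER
Positions that differ: 4

4


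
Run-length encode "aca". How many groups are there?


Input: aca
Scanning for consecutive runs:
  Group 1: 'a' x 1 (positions 0-0)
  Group 2: 'c' x 1 (positions 1-1)
  Group 3: 'a' x 1 (positions 2-2)
Total groups: 3

3


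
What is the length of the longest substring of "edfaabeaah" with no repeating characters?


Input: "edfaabeaah"
Sliding window (track last position of each char):
  Position 0 ('e'): window [0,0] length 1 -- new best
  Position 1 ('d'): window [0,1] length 2 -- new best
  Position 2 ('f'): window [0,2] length 3 -- new best
  Position 3 ('a'): window [0,3] length 4 -- new best
  Position 4 ('a'): repeat (last at 3), move window start to 4
  Position 4 ('a'): window [4,4] length 1
  Position 5 ('b'): window [4,5] length 2
  Position 6 ('e'): window [4,6] length 3
  Position 7 ('a'): repeat (last at 4), move window start to 5
  Position 7 ('a'): window [5,7] length 3
  Position 8 ('a'): repeat (last at 7), move window start to 8
  Position 8 ('a'): window [8,8] length 1
  Position 9 ('h'): window [8,9] length 2
Longest substring with no repeats: "edfa" with length 4

4


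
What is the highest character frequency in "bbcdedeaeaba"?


Input: bbcdedeaeaba
Character counts:
  'a': 3
  'b': 3
  'c': 1
  'd': 2
  'e': 3
Maximum frequency: 3

3


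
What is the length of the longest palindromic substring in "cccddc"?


Input: "cccddc"
Checking substrings for palindromes:
  [2:6] "cddc" (len 4) => palindrome
  [0:3] "ccc" (len 3) => palindrome
  [0:2] "cc" (len 2) => palindrome
  [1:3] "cc" (len 2) => palindrome
  [3:5] "dd" (len 2) => palindrome
Longest palindromic substring: "cddc" with length 4

4


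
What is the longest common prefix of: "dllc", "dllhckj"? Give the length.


Words: dllc, dllhckj
  Position 0: all 'd' => match
  Position 1: all 'l' => match
  Position 2: all 'l' => match
  Position 3: ('c', 'h') => mismatch, stop
LCP = "dll" (length 3)

3


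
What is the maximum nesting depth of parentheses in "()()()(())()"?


Input: "()()()(())()"
Tracking depth:
  Position 0 '(': depth becomes 1
  Position 1 ')': depth becomes 0
  Position 2 '(': depth becomes 1
  Position 3 ')': depth becomes 0
  Position 4 '(': depth becomes 1
  Position 5 ')': depth becomes 0
  Position 6 '(': depth becomes 1
  Position 7 '(': depth becomes 2
  Position 8 ')': depth becomes 1
  Position 9 ')': depth becomes 0
  Position 10 '(': depth becomes 1
  Position 11 ')': depth becomes 0
Maximum depth reached: 2

2


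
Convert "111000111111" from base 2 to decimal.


Input: "111000111111" in base 2
Positional expansion:
  Digit '1' (value 1) x 2^11 = 2048
  Digit '1' (value 1) x 2^10 = 1024
  Digit '1' (value 1) x 2^9 = 512
  Digit '0' (value 0) x 2^8 = 0
  Digit '0' (value 0) x 2^7 = 0
  Digit '0' (value 0) x 2^6 = 0
  Digit '1' (value 1) x 2^5 = 32
  Digit '1' (value 1) x 2^4 = 16
  Digit '1' (value 1) x 2^3 = 8
  Digit '1' (value 1) x 2^2 = 4
  Digit '1' (value 1) x 2^1 = 2
  Digit '1' (value 1) x 2^0 = 1
Sum = 3647

3647


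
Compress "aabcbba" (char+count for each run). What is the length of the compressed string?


Input: aabcbba
Runs:
  'a' x 2 => "a2"
  'b' x 1 => "b1"
  'c' x 1 => "c1"
  'b' x 2 => "b2"
  'a' x 1 => "a1"
Compressed: "a2b1c1b2a1"
Compressed length: 10

10


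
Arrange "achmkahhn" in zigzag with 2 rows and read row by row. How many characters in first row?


Zigzag "achmkahhn" into 2 rows:
Placing characters:
  'a' => row 0
  'c' => row 1
  'h' => row 0
  'm' => row 1
  'k' => row 0
  'a' => row 1
  'h' => row 0
  'h' => row 1
  'n' => row 0
Rows:
  Row 0: "ahkhn"
  Row 1: "cmah"
First row length: 5

5


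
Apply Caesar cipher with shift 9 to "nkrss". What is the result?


Caesar cipher: shift "nkrss" by 9
  'n' (pos 13) + 9 = pos 22 = 'w'
  'k' (pos 10) + 9 = pos 19 = 't'
  'r' (pos 17) + 9 = pos 0 = 'a'
  's' (pos 18) + 9 = pos 1 = 'b'
  's' (pos 18) + 9 = pos 1 = 'b'
Result: wtabb

wtabb


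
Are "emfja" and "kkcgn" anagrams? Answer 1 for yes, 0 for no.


Strings: "emfja", "kkcgn"
Sorted first:  aefjm
Sorted second: cgkkn
Differ at position 0: 'a' vs 'c' => not anagrams

0


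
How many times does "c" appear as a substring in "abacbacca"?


Searching for "c" in "abacbacca"
Scanning each position:
  Position 0: "a" => no
  Position 1: "b" => no
  Position 2: "a" => no
  Position 3: "c" => MATCH
  Position 4: "b" => no
  Position 5: "a" => no
  Position 6: "c" => MATCH
  Position 7: "c" => MATCH
  Position 8: "a" => no
Total occurrences: 3

3


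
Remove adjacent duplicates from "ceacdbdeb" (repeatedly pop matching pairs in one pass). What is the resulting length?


Input: ceacdbdeb
Stack-based adjacent duplicate removal:
  Read 'c': push. Stack: c
  Read 'e': push. Stack: ce
  Read 'a': push. Stack: cea
  Read 'c': push. Stack: ceac
  Read 'd': push. Stack: ceacd
  Read 'b': push. Stack: ceacdb
  Read 'd': push. Stack: ceacdbd
  Read 'e': push. Stack: ceacdbde
  Read 'b': push. Stack: ceacdbdeb
Final stack: "ceacdbdeb" (length 9)

9


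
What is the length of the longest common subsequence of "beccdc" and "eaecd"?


LCS of "beccdc" and "eaecd"
DP table:
           e    a    e    c    d
      0    0    0    0    0    0
  b   0    0    0    0    0    0
  e   0    1    1    1    1    1
  c   0    1    1    1    2    2
  c   0    1    1    1    2    2
  d   0    1    1    1    2    3
  c   0    1    1    1    2    3
LCS length = dp[6][5] = 3

3


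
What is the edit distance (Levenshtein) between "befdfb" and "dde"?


Computing edit distance: "befdfb" -> "dde"
DP table:
           d    d    e
      0    1    2    3
  b   1    1    2    3
  e   2    2    2    2
  f   3    3    3    3
  d   4    3    3    4
  f   5    4    4    4
  b   6    5    5    5
Edit distance = dp[6][3] = 5

5


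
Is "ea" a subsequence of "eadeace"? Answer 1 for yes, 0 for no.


Check if "ea" is a subsequence of "eadeace"
Greedy scan:
  Position 0 ('e'): matches sub[0] = 'e'
  Position 1 ('a'): matches sub[1] = 'a'
  Position 2 ('d'): no match needed
  Position 3 ('e'): no match needed
  Position 4 ('a'): no match needed
  Position 5 ('c'): no match needed
  Position 6 ('e'): no match needed
All 2 characters matched => is a subsequence

1


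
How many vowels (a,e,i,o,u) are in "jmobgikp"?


Input: jmobgikp
Checking each character:
  'j' at position 0: consonant
  'm' at position 1: consonant
  'o' at position 2: vowel (running total: 1)
  'b' at position 3: consonant
  'g' at position 4: consonant
  'i' at position 5: vowel (running total: 2)
  'k' at position 6: consonant
  'p' at position 7: consonant
Total vowels: 2

2


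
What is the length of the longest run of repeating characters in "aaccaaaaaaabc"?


Input: "aaccaaaaaaabc"
Scanning for longest run:
  Position 1 ('a'): continues run of 'a', length=2
  Position 2 ('c'): new char, reset run to 1
  Position 3 ('c'): continues run of 'c', length=2
  Position 4 ('a'): new char, reset run to 1
  Position 5 ('a'): continues run of 'a', length=2
  Position 6 ('a'): continues run of 'a', length=3
  Position 7 ('a'): continues run of 'a', length=4
  Position 8 ('a'): continues run of 'a', length=5
  Position 9 ('a'): continues run of 'a', length=6
  Position 10 ('a'): continues run of 'a', length=7
  Position 11 ('b'): new char, reset run to 1
  Position 12 ('c'): new char, reset run to 1
Longest run: 'a' with length 7

7


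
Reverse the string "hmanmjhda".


Input: hmanmjhda
Reading characters right to left:
  Position 8: 'a'
  Position 7: 'd'
  Position 6: 'h'
  Position 5: 'j'
  Position 4: 'm'
  Position 3: 'n'
  Position 2: 'a'
  Position 1: 'm'
  Position 0: 'h'
Reversed: adhjmnamh

adhjmnamh


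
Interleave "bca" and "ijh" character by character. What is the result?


Interleaving "bca" and "ijh":
  Position 0: 'b' from first, 'i' from second => "bi"
  Position 1: 'c' from first, 'j' from second => "cj"
  Position 2: 'a' from first, 'h' from second => "ah"
Result: bicjah

bicjah


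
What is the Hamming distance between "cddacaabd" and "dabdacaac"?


Comparing "cddacaabd" and "dabdacaac" position by position:
  Position 0: 'c' vs 'd' => differ
  Position 1: 'd' vs 'a' => differ
  Position 2: 'd' vs 'b' => differ
  Position 3: 'a' vs 'd' => differ
  Position 4: 'c' vs 'a' => differ
  Position 5: 'a' vs 'c' => differ
  Position 6: 'a' vs 'a' => same
  Position 7: 'b' vs 'a' => differ
  Position 8: 'd' vs 'c' => differ
Total differences (Hamming distance): 8

8


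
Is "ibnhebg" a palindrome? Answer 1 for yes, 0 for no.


Input: ibnhebg
Reversed: gbehnbi
  Compare pos 0 ('i') with pos 6 ('g'): MISMATCH
  Compare pos 1 ('b') with pos 5 ('b'): match
  Compare pos 2 ('n') with pos 4 ('e'): MISMATCH
Result: not a palindrome

0


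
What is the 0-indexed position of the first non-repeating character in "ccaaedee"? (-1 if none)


Input: ccaaedee
Character frequencies:
  'a': 2
  'c': 2
  'd': 1
  'e': 3
Scanning left to right for freq == 1:
  Position 0 ('c'): freq=2, skip
  Position 1 ('c'): freq=2, skip
  Position 2 ('a'): freq=2, skip
  Position 3 ('a'): freq=2, skip
  Position 4 ('e'): freq=3, skip
  Position 5 ('d'): unique! => answer = 5

5


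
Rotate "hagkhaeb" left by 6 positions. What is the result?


Input: "hagkhaeb", rotate left by 6
First 6 characters: "hagkha"
Remaining characters: "eb"
Concatenate remaining + first: "eb" + "hagkha" = "ebhagkha"

ebhagkha


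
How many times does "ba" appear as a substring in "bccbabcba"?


Searching for "ba" in "bccbabcba"
Scanning each position:
  Position 0: "bc" => no
  Position 1: "cc" => no
  Position 2: "cb" => no
  Position 3: "ba" => MATCH
  Position 4: "ab" => no
  Position 5: "bc" => no
  Position 6: "cb" => no
  Position 7: "ba" => MATCH
Total occurrences: 2

2


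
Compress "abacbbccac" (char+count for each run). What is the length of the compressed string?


Input: abacbbccac
Runs:
  'a' x 1 => "a1"
  'b' x 1 => "b1"
  'a' x 1 => "a1"
  'c' x 1 => "c1"
  'b' x 2 => "b2"
  'c' x 2 => "c2"
  'a' x 1 => "a1"
  'c' x 1 => "c1"
Compressed: "a1b1a1c1b2c2a1c1"
Compressed length: 16

16


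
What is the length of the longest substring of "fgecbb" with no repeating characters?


Input: "fgecbb"
Sliding window (track last position of each char):
  Position 0 ('f'): window [0,0] length 1 -- new best
  Position 1 ('g'): window [0,1] length 2 -- new best
  Position 2 ('e'): window [0,2] length 3 -- new best
  Position 3 ('c'): window [0,3] length 4 -- new best
  Position 4 ('b'): window [0,4] length 5 -- new best
  Position 5 ('b'): repeat (last at 4), move window start to 5
  Position 5 ('b'): window [5,5] length 1
Longest substring with no repeats: "fgecb" with length 5

5


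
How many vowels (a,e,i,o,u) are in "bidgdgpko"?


Input: bidgdgpko
Checking each character:
  'b' at position 0: consonant
  'i' at position 1: vowel (running total: 1)
  'd' at position 2: consonant
  'g' at position 3: consonant
  'd' at position 4: consonant
  'g' at position 5: consonant
  'p' at position 6: consonant
  'k' at position 7: consonant
  'o' at position 8: vowel (running total: 2)
Total vowels: 2

2


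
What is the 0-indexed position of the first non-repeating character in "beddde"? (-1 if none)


Input: beddde
Character frequencies:
  'b': 1
  'd': 3
  'e': 2
Scanning left to right for freq == 1:
  Position 0 ('b'): unique! => answer = 0

0


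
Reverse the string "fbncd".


Input: fbncd
Reading characters right to left:
  Position 4: 'd'
  Position 3: 'c'
  Position 2: 'n'
  Position 1: 'b'
  Position 0: 'f'
Reversed: dcnbf

dcnbf


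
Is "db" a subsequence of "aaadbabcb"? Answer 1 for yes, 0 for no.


Check if "db" is a subsequence of "aaadbabcb"
Greedy scan:
  Position 0 ('a'): no match needed
  Position 1 ('a'): no match needed
  Position 2 ('a'): no match needed
  Position 3 ('d'): matches sub[0] = 'd'
  Position 4 ('b'): matches sub[1] = 'b'
  Position 5 ('a'): no match needed
  Position 6 ('b'): no match needed
  Position 7 ('c'): no match needed
  Position 8 ('b'): no match needed
All 2 characters matched => is a subsequence

1


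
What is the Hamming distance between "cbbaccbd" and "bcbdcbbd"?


Comparing "cbbaccbd" and "bcbdcbbd" position by position:
  Position 0: 'c' vs 'b' => differ
  Position 1: 'b' vs 'c' => differ
  Position 2: 'b' vs 'b' => same
  Position 3: 'a' vs 'd' => differ
  Position 4: 'c' vs 'c' => same
  Position 5: 'c' vs 'b' => differ
  Position 6: 'b' vs 'b' => same
  Position 7: 'd' vs 'd' => same
Total differences (Hamming distance): 4

4


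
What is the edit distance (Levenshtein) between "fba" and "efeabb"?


Computing edit distance: "fba" -> "efeabb"
DP table:
           e    f    e    a    b    b
      0    1    2    3    4    5    6
  f   1    1    1    2    3    4    5
  b   2    2    2    2    3    3    4
  a   3    3    3    3    2    3    4
Edit distance = dp[3][6] = 4

4


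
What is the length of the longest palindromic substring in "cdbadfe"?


Input: "cdbadfe"
Checking substrings for palindromes:
  No multi-char palindromic substrings found
Longest palindromic substring: "c" with length 1

1


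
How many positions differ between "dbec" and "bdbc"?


Comparing "dbec" and "bdbc" position by position:
  Position 0: 'd' vs 'b' => DIFFER
  Position 1: 'b' vs 'd' => DIFFER
  Position 2: 'e' vs 'b' => DIFFER
  Position 3: 'c' vs 'c' => same
Positions that differ: 3

3


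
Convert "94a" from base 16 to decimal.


Input: "94a" in base 16
Positional expansion:
  Digit '9' (value 9) x 16^2 = 2304
  Digit '4' (value 4) x 16^1 = 64
  Digit 'a' (value 10) x 16^0 = 10
Sum = 2378

2378


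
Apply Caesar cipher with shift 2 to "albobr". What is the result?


Caesar cipher: shift "albobr" by 2
  'a' (pos 0) + 2 = pos 2 = 'c'
  'l' (pos 11) + 2 = pos 13 = 'n'
  'b' (pos 1) + 2 = pos 3 = 'd'
  'o' (pos 14) + 2 = pos 16 = 'q'
  'b' (pos 1) + 2 = pos 3 = 'd'
  'r' (pos 17) + 2 = pos 19 = 't'
Result: cndqdt

cndqdt


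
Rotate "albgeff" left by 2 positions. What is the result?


Input: "albgeff", rotate left by 2
First 2 characters: "al"
Remaining characters: "bgeff"
Concatenate remaining + first: "bgeff" + "al" = "bgeffal"

bgeffal


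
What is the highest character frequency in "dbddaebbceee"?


Input: dbddaebbceee
Character counts:
  'a': 1
  'b': 3
  'c': 1
  'd': 3
  'e': 4
Maximum frequency: 4

4


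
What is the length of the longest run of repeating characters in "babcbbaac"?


Input: "babcbbaac"
Scanning for longest run:
  Position 1 ('a'): new char, reset run to 1
  Position 2 ('b'): new char, reset run to 1
  Position 3 ('c'): new char, reset run to 1
  Position 4 ('b'): new char, reset run to 1
  Position 5 ('b'): continues run of 'b', length=2
  Position 6 ('a'): new char, reset run to 1
  Position 7 ('a'): continues run of 'a', length=2
  Position 8 ('c'): new char, reset run to 1
Longest run: 'b' with length 2

2


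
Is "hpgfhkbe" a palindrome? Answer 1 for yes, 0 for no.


Input: hpgfhkbe
Reversed: ebkhfgph
  Compare pos 0 ('h') with pos 7 ('e'): MISMATCH
  Compare pos 1 ('p') with pos 6 ('b'): MISMATCH
  Compare pos 2 ('g') with pos 5 ('k'): MISMATCH
  Compare pos 3 ('f') with pos 4 ('h'): MISMATCH
Result: not a palindrome

0


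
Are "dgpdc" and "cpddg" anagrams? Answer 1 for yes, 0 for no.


Strings: "dgpdc", "cpddg"
Sorted first:  cddgp
Sorted second: cddgp
Sorted forms match => anagrams

1


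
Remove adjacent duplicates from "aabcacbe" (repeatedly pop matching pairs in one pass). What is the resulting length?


Input: aabcacbe
Stack-based adjacent duplicate removal:
  Read 'a': push. Stack: a
  Read 'a': matches stack top 'a' => pop. Stack: (empty)
  Read 'b': push. Stack: b
  Read 'c': push. Stack: bc
  Read 'a': push. Stack: bca
  Read 'c': push. Stack: bcac
  Read 'b': push. Stack: bcacb
  Read 'e': push. Stack: bcacbe
Final stack: "bcacbe" (length 6)

6


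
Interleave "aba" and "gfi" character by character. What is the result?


Interleaving "aba" and "gfi":
  Position 0: 'a' from first, 'g' from second => "ag"
  Position 1: 'b' from first, 'f' from second => "bf"
  Position 2: 'a' from first, 'i' from second => "ai"
Result: agbfai

agbfai


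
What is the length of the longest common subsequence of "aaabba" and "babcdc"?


LCS of "aaabba" and "babcdc"
DP table:
           b    a    b    c    d    c
      0    0    0    0    0    0    0
  a   0    0    1    1    1    1    1
  a   0    0    1    1    1    1    1
  a   0    0    1    1    1    1    1
  b   0    1    1    2    2    2    2
  b   0    1    1    2    2    2    2
  a   0    1    2    2    2    2    2
LCS length = dp[6][6] = 2

2


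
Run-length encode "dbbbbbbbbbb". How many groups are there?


Input: dbbbbbbbbbb
Scanning for consecutive runs:
  Group 1: 'd' x 1 (positions 0-0)
  Group 2: 'b' x 10 (positions 1-10)
Total groups: 2

2


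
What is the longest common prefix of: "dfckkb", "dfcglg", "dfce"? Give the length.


Words: dfckkb, dfcglg, dfce
  Position 0: all 'd' => match
  Position 1: all 'f' => match
  Position 2: all 'c' => match
  Position 3: ('k', 'g', 'e') => mismatch, stop
LCP = "dfc" (length 3)

3


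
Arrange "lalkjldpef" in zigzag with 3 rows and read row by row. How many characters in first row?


Zigzag "lalkjldpef" into 3 rows:
Placing characters:
  'l' => row 0
  'a' => row 1
  'l' => row 2
  'k' => row 1
  'j' => row 0
  'l' => row 1
  'd' => row 2
  'p' => row 1
  'e' => row 0
  'f' => row 1
Rows:
  Row 0: "lje"
  Row 1: "aklpf"
  Row 2: "ld"
First row length: 3

3


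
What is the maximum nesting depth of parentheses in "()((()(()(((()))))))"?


Input: "()((()(()(((()))))))"
Tracking depth:
  Position 0 '(': depth becomes 1
  Position 1 ')': depth becomes 0
  Position 2 '(': depth becomes 1
  Position 3 '(': depth becomes 2
  Position 4 '(': depth becomes 3
  Position 5 ')': depth becomes 2
  Position 6 '(': depth becomes 3
  Position 7 '(': depth becomes 4
  Position 8 ')': depth becomes 3
  Position 9 '(': depth becomes 4
  Position 10 '(': depth becomes 5
  Position 11 '(': depth becomes 6
  Position 12 '(': depth becomes 7
  Position 13 ')': depth becomes 6
  Position 14 ')': depth becomes 5
  Position 15 ')': depth becomes 4
  Position 16 ')': depth becomes 3
  Position 17 ')': depth becomes 2
  Position 18 ')': depth becomes 1
  Position 19 ')': depth becomes 0
Maximum depth reached: 7

7


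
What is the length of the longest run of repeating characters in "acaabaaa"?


Input: "acaabaaa"
Scanning for longest run:
  Position 1 ('c'): new char, reset run to 1
  Position 2 ('a'): new char, reset run to 1
  Position 3 ('a'): continues run of 'a', length=2
  Position 4 ('b'): new char, reset run to 1
  Position 5 ('a'): new char, reset run to 1
  Position 6 ('a'): continues run of 'a', length=2
  Position 7 ('a'): continues run of 'a', length=3
Longest run: 'a' with length 3

3


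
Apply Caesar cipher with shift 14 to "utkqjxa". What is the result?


Caesar cipher: shift "utkqjxa" by 14
  'u' (pos 20) + 14 = pos 8 = 'i'
  't' (pos 19) + 14 = pos 7 = 'h'
  'k' (pos 10) + 14 = pos 24 = 'y'
  'q' (pos 16) + 14 = pos 4 = 'e'
  'j' (pos 9) + 14 = pos 23 = 'x'
  'x' (pos 23) + 14 = pos 11 = 'l'
  'a' (pos 0) + 14 = pos 14 = 'o'
Result: ihyexlo

ihyexlo


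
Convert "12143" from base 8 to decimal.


Input: "12143" in base 8
Positional expansion:
  Digit '1' (value 1) x 8^4 = 4096
  Digit '2' (value 2) x 8^3 = 1024
  Digit '1' (value 1) x 8^2 = 64
  Digit '4' (value 4) x 8^1 = 32
  Digit '3' (value 3) x 8^0 = 3
Sum = 5219

5219


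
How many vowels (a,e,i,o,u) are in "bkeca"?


Input: bkeca
Checking each character:
  'b' at position 0: consonant
  'k' at position 1: consonant
  'e' at position 2: vowel (running total: 1)
  'c' at position 3: consonant
  'a' at position 4: vowel (running total: 2)
Total vowels: 2

2


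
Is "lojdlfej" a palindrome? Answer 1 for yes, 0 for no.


Input: lojdlfej
Reversed: jefldjol
  Compare pos 0 ('l') with pos 7 ('j'): MISMATCH
  Compare pos 1 ('o') with pos 6 ('e'): MISMATCH
  Compare pos 2 ('j') with pos 5 ('f'): MISMATCH
  Compare pos 3 ('d') with pos 4 ('l'): MISMATCH
Result: not a palindrome

0


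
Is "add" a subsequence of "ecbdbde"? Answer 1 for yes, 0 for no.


Check if "add" is a subsequence of "ecbdbde"
Greedy scan:
  Position 0 ('e'): no match needed
  Position 1 ('c'): no match needed
  Position 2 ('b'): no match needed
  Position 3 ('d'): no match needed
  Position 4 ('b'): no match needed
  Position 5 ('d'): no match needed
  Position 6 ('e'): no match needed
Only matched 0/3 characters => not a subsequence

0


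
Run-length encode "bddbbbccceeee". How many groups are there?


Input: bddbbbccceeee
Scanning for consecutive runs:
  Group 1: 'b' x 1 (positions 0-0)
  Group 2: 'd' x 2 (positions 1-2)
  Group 3: 'b' x 3 (positions 3-5)
  Group 4: 'c' x 3 (positions 6-8)
  Group 5: 'e' x 4 (positions 9-12)
Total groups: 5

5


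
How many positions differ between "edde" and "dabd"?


Comparing "edde" and "dabd" position by position:
  Position 0: 'e' vs 'd' => DIFFER
  Position 1: 'd' vs 'a' => DIFFER
  Position 2: 'd' vs 'b' => DIFFER
  Position 3: 'e' vs 'd' => DIFFER
Positions that differ: 4

4


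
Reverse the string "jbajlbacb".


Input: jbajlbacb
Reading characters right to left:
  Position 8: 'b'
  Position 7: 'c'
  Position 6: 'a'
  Position 5: 'b'
  Position 4: 'l'
  Position 3: 'j'
  Position 2: 'a'
  Position 1: 'b'
  Position 0: 'j'
Reversed: bcabljabj

bcabljabj


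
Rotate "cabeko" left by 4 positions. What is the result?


Input: "cabeko", rotate left by 4
First 4 characters: "cabe"
Remaining characters: "ko"
Concatenate remaining + first: "ko" + "cabe" = "kocabe"

kocabe


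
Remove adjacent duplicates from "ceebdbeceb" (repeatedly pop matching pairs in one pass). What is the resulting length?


Input: ceebdbeceb
Stack-based adjacent duplicate removal:
  Read 'c': push. Stack: c
  Read 'e': push. Stack: ce
  Read 'e': matches stack top 'e' => pop. Stack: c
  Read 'b': push. Stack: cb
  Read 'd': push. Stack: cbd
  Read 'b': push. Stack: cbdb
  Read 'e': push. Stack: cbdbe
  Read 'c': push. Stack: cbdbec
  Read 'e': push. Stack: cbdbece
  Read 'b': push. Stack: cbdbeceb
Final stack: "cbdbeceb" (length 8)

8


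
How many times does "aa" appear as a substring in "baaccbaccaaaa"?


Searching for "aa" in "baaccbaccaaaa"
Scanning each position:
  Position 0: "ba" => no
  Position 1: "aa" => MATCH
  Position 2: "ac" => no
  Position 3: "cc" => no
  Position 4: "cb" => no
  Position 5: "ba" => no
  Position 6: "ac" => no
  Position 7: "cc" => no
  Position 8: "ca" => no
  Position 9: "aa" => MATCH
  Position 10: "aa" => MATCH
  Position 11: "aa" => MATCH
Total occurrences: 4

4


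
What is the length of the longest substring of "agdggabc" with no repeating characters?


Input: "agdggabc"
Sliding window (track last position of each char):
  Position 0 ('a'): window [0,0] length 1 -- new best
  Position 1 ('g'): window [0,1] length 2 -- new best
  Position 2 ('d'): window [0,2] length 3 -- new best
  Position 3 ('g'): repeat (last at 1), move window start to 2
  Position 3 ('g'): window [2,3] length 2
  Position 4 ('g'): repeat (last at 3), move window start to 4
  Position 4 ('g'): window [4,4] length 1
  Position 5 ('a'): window [4,5] length 2
  Position 6 ('b'): window [4,6] length 3
  Position 7 ('c'): window [4,7] length 4 -- new best
Longest substring with no repeats: "gabc" with length 4

4


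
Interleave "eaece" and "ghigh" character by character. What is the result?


Interleaving "eaece" and "ghigh":
  Position 0: 'e' from first, 'g' from second => "eg"
  Position 1: 'a' from first, 'h' from second => "ah"
  Position 2: 'e' from first, 'i' from second => "ei"
  Position 3: 'c' from first, 'g' from second => "cg"
  Position 4: 'e' from first, 'h' from second => "eh"
Result: egaheicgeh

egaheicgeh


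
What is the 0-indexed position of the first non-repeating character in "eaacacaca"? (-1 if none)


Input: eaacacaca
Character frequencies:
  'a': 5
  'c': 3
  'e': 1
Scanning left to right for freq == 1:
  Position 0 ('e'): unique! => answer = 0

0


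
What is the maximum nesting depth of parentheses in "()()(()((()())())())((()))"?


Input: "()()(()((()())())())((()))"
Tracking depth:
  Position 0 '(': depth becomes 1
  Position 1 ')': depth becomes 0
  Position 2 '(': depth becomes 1
  Position 3 ')': depth becomes 0
  Position 4 '(': depth becomes 1
  Position 5 '(': depth becomes 2
  Position 6 ')': depth becomes 1
  Position 7 '(': depth becomes 2
  Position 8 '(': depth becomes 3
  Position 9 '(': depth becomes 4
  Position 10 ')': depth becomes 3
  Position 11 '(': depth becomes 4
  Position 12 ')': depth becomes 3
  Position 13 ')': depth becomes 2
  Position 14 '(': depth becomes 3
  Position 15 ')': depth becomes 2
  Position 16 ')': depth becomes 1
  Position 17 '(': depth becomes 2
  Position 18 ')': depth becomes 1
  Position 19 ')': depth becomes 0
  Position 20 '(': depth becomes 1
  Position 21 '(': depth becomes 2
  Position 22 '(': depth becomes 3
  Position 23 ')': depth becomes 2
  Position 24 ')': depth becomes 1
  Position 25 ')': depth becomes 0
Maximum depth reached: 4

4


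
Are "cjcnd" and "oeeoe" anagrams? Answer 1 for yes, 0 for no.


Strings: "cjcnd", "oeeoe"
Sorted first:  ccdjn
Sorted second: eeeoo
Differ at position 0: 'c' vs 'e' => not anagrams

0


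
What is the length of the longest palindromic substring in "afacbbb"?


Input: "afacbbb"
Checking substrings for palindromes:
  [0:3] "afa" (len 3) => palindrome
  [4:7] "bbb" (len 3) => palindrome
  [4:6] "bb" (len 2) => palindrome
  [5:7] "bb" (len 2) => palindrome
Longest palindromic substring: "afa" with length 3

3


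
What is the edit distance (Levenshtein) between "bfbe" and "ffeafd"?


Computing edit distance: "bfbe" -> "ffeafd"
DP table:
           f    f    e    a    f    d
      0    1    2    3    4    5    6
  b   1    1    2    3    4    5    6
  f   2    1    1    2    3    4    5
  b   3    2    2    2    3    4    5
  e   4    3    3    2    3    4    5
Edit distance = dp[4][6] = 5

5


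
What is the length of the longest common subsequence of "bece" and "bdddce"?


LCS of "bece" and "bdddce"
DP table:
           b    d    d    d    c    e
      0    0    0    0    0    0    0
  b   0    1    1    1    1    1    1
  e   0    1    1    1    1    1    2
  c   0    1    1    1    1    2    2
  e   0    1    1    1    1    2    3
LCS length = dp[4][6] = 3

3


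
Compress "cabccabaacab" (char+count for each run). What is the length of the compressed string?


Input: cabccabaacab
Runs:
  'c' x 1 => "c1"
  'a' x 1 => "a1"
  'b' x 1 => "b1"
  'c' x 2 => "c2"
  'a' x 1 => "a1"
  'b' x 1 => "b1"
  'a' x 2 => "a2"
  'c' x 1 => "c1"
  'a' x 1 => "a1"
  'b' x 1 => "b1"
Compressed: "c1a1b1c2a1b1a2c1a1b1"
Compressed length: 20

20


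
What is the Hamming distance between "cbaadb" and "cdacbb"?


Comparing "cbaadb" and "cdacbb" position by position:
  Position 0: 'c' vs 'c' => same
  Position 1: 'b' vs 'd' => differ
  Position 2: 'a' vs 'a' => same
  Position 3: 'a' vs 'c' => differ
  Position 4: 'd' vs 'b' => differ
  Position 5: 'b' vs 'b' => same
Total differences (Hamming distance): 3

3


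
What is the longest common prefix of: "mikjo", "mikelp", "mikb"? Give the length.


Words: mikjo, mikelp, mikb
  Position 0: all 'm' => match
  Position 1: all 'i' => match
  Position 2: all 'k' => match
  Position 3: ('j', 'e', 'b') => mismatch, stop
LCP = "mik" (length 3)

3


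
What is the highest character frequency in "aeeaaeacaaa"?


Input: aeeaaeacaaa
Character counts:
  'a': 7
  'c': 1
  'e': 3
Maximum frequency: 7

7


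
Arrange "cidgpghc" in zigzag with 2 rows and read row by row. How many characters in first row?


Zigzag "cidgpghc" into 2 rows:
Placing characters:
  'c' => row 0
  'i' => row 1
  'd' => row 0
  'g' => row 1
  'p' => row 0
  'g' => row 1
  'h' => row 0
  'c' => row 1
Rows:
  Row 0: "cdph"
  Row 1: "iggc"
First row length: 4

4
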